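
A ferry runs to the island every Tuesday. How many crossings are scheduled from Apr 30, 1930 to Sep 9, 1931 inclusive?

Apr 30, 1930 is a Wednesday.
That's 498 days from start to end, counting both.
498 = 7 × 71 + 1, so there are 71 full weeks plus 1 extra day.
Each full week contributes one Tuesday: 71 so far.
The 1 extra day is Wednesday — none qualify.
Total: 71 + 0 = 71.

71 Tuesdays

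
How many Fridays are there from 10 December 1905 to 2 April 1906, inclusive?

10 December 1905 is a Sunday.
The range spans 114 days (inclusive of both endpoints).
114 = 7 × 16 + 2, so there are 16 full weeks plus 2 extra days.
Each full week contributes one Friday: 16 so far.
The 2 extra days are Sun, Mon — none qualify.
Total: 16 + 0 = 16.

16 Fridays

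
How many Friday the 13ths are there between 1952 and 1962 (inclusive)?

20

Friday-the-13ths by year:
1952: Jun
1953: Feb, Mar, Nov
1954: Aug
1955: May
1956: Jan, Apr, Jul
1957: Sep, Dec
1958: Jun
1959: Feb, Mar, Nov
1960: May
1961: Jan, Oct
1962: Apr, Jul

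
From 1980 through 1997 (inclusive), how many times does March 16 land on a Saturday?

Day of week of March 16 in each year:
1980: Sun, 1981: Mon, 1982: Tue, 1983: Wed, 1984: Fri, 1985: Sat ✓, 1986: Sun, 1987: Mon, 1988: Wed, 1989: Thu, 1990: Fri, 1991: Sat ✓, 1992: Mon, 1993: Tue, 1994: Wed, 1995: Thu, 1996: Sat ✓, 1997: Sun
Saturdays: 1985, 1991, 1996.

3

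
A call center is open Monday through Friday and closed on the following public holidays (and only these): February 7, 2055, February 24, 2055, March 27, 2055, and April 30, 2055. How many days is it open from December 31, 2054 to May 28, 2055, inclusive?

December 31, 2054 is a Thursday.
That's 149 days from start to end, counting both.
149 = 7 × 21 + 2, so there are 21 full weeks plus 2 extra days.
Each full week contributes 5 weekdays (Mon–Fri): 21 × 5 = 105.
The 2 extra days are Thursday, Friday — 2 of them qualify.
Total: 105 + 2 = 107.
Holidays: February 7, 2055 (Sun); February 24, 2055 (Wed); March 27, 2055 (Sat); April 30, 2055 (Fri).
2 of the 4 holidays fall on weekdays; the rest are weekends and were already excluded.
Business days: 107 − 2 = 105.

105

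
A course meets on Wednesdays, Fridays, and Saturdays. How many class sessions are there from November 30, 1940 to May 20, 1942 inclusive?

230

November 30, 1940 is a Saturday.
From November 30, 1940 to May 20, 1942 is 537 days inclusive.
537 = 7 × 76 + 5, so there are 76 full weeks plus 5 extra days.
Each full week contributes 3 days from the set (Wed, Fri, Sat): 76 × 3 = 228.
The 5 extra days are Saturday, Sunday, Monday, Tuesday, Wednesday — 2 of them qualify.
Total: 228 + 2 = 230.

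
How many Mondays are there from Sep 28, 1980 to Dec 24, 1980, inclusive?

13

Sep 28, 1980 is a Sunday.
That's 88 days from start to end, counting both.
88 = 7 × 12 + 4, so there are 12 full weeks plus 4 extra days.
Each full week contributes one Monday: 12 so far.
The 4 extra days are Sunday, Monday, Tuesday, Wednesday — 1 of them qualifies.
Total: 12 + 1 = 13.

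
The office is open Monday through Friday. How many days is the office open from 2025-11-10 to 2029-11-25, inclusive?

2025-11-10 is a Monday.
That's 1477 days from start to end, counting both.
1477 = 7 × 211, so the span is exactly 211 full weeks.
Each full week contributes 5 weekdays (Mon–Fri): 211 × 5 = 1055.

1055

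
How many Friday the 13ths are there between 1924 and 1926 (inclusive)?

5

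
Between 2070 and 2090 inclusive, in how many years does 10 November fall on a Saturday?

Day of week of November 10 in each year:
2070: Mon, 2071: Tue, 2072: Thu, 2073: Fri, 2074: Sat ✓, 2075: Sun, 2076: Tue, 2077: Wed, 2078: Thu, 2079: Fri, 2080: Sun, 2081: Mon, 2082: Tue, 2083: Wed, 2084: Fri, 2085: Sat ✓, 2086: Sun, 2087: Mon, 2088: Wed, 2089: Thu, 2090: Fri
Saturdays: 2074, 2085.

2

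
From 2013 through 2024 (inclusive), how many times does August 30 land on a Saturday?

1

Day of week of August 30 in each year:
2013: Fri, 2014: Sat ✓, 2015: Sun, 2016: Tue, 2017: Wed, 2018: Thu, 2019: Fri, 2020: Sun, 2021: Mon, 2022: Tue, 2023: Wed, 2024: Fri
Saturdays: 2014.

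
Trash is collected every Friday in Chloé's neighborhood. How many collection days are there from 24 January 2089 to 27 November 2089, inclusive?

24 January 2089 is a Monday.
The range spans 308 days (inclusive of both endpoints).
308 = 7 × 44, so the span is exactly 44 full weeks.
Each full week contributes one Friday: 44 so far.
Total: 44.

44 Fridays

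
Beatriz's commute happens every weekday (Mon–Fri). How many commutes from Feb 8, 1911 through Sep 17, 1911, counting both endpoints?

Feb 8, 1911 is a Wednesday.
The range spans 222 days (inclusive of both endpoints).
222 = 7 × 31 + 5, so there are 31 full weeks plus 5 extra days.
Each full week contributes 5 weekdays (Mon–Fri): 31 × 5 = 155.
The 5 extra days are Wed, Thu, Fri, Sat, Sun — 3 of them qualify.
Total: 155 + 3 = 158.

158 weekdays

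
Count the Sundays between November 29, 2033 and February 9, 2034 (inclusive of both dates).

10 Sundays

November 29, 2033 is a Tuesday.
That's 73 days from start to end, counting both.
73 = 7 × 10 + 3, so there are 10 full weeks plus 3 extra days.
Each full week contributes one Sunday: 10 so far.
The 3 extra days are Tue, Wed, Thu — none qualify.
Total: 10 + 0 = 10.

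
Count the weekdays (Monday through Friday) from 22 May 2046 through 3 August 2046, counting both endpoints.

22 May 2046 is a Tuesday.
The range spans 74 days (inclusive of both endpoints).
74 = 7 × 10 + 4, so there are 10 full weeks plus 4 extra days.
Each full week contributes 5 weekdays (Mon–Fri): 10 × 5 = 50.
The 4 extra days are Tuesday, Wednesday, Thursday, Friday — 4 of them qualify.
Total: 50 + 4 = 54.

54 weekdays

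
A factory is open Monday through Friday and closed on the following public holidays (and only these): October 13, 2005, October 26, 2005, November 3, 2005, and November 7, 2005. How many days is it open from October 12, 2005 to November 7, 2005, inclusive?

October 12, 2005 is a Wednesday.
The range spans 27 days (inclusive of both endpoints).
27 = 7 × 3 + 6, so there are 3 full weeks plus 6 extra days.
Each full week contributes 5 weekdays (Mon–Fri): 3 × 5 = 15.
The 6 extra days are Wednesday, Thursday, Friday, Saturday, Sunday, Monday — 4 of them qualify.
Total: 15 + 4 = 19.
Holidays: October 13, 2005 (Thu); October 26, 2005 (Wed); November 3, 2005 (Thu); November 7, 2005 (Mon).
All 4 holidays fall on weekdays, so subtract 4.
Business days: 19 − 4 = 15.

15 business days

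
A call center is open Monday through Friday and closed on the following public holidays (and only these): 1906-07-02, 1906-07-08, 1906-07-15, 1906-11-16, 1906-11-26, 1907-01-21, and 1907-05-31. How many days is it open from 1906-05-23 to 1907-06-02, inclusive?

263 business days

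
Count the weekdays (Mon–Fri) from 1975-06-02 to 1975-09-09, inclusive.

1975-06-02 is a Monday.
The range spans 100 days (inclusive of both endpoints).
100 = 7 × 14 + 2, so there are 14 full weeks plus 2 extra days.
Each full week contributes 5 weekdays (Mon–Fri): 14 × 5 = 70.
The 2 extra days are Monday, Tuesday — 2 of them qualify.
Total: 70 + 2 = 72.

72 weekdays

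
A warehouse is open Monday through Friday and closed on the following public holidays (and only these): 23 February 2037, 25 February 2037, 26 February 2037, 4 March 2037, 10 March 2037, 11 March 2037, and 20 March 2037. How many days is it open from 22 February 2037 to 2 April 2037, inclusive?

22 working days

22 February 2037 is a Sunday.
From 22 February 2037 to 2 April 2037 is 40 days inclusive.
40 = 7 × 5 + 5, so there are 5 full weeks plus 5 extra days.
Each full week contributes 5 weekdays (Mon–Fri): 5 × 5 = 25.
The 5 extra days are Sunday, Monday, Tuesday, Wednesday, Thursday — 4 of them qualify.
Total: 25 + 4 = 29.
Holidays: 23 February 2037 (Mon); 25 February 2037 (Wed); 26 February 2037 (Thu); 4 March 2037 (Wed); 10 March 2037 (Tue); 11 March 2037 (Wed); 20 March 2037 (Fri).
All 7 holidays fall on weekdays, so subtract 7.
Business days: 29 − 7 = 22.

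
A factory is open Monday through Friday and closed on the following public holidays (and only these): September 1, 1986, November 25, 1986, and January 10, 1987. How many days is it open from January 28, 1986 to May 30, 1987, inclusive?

347

January 28, 1986 is a Tuesday.
From January 28, 1986 to May 30, 1987 is 488 days inclusive.
488 = 7 × 69 + 5, so there are 69 full weeks plus 5 extra days.
Each full week contributes 5 weekdays (Mon–Fri): 69 × 5 = 345.
The 5 extra days are Tuesday, Wednesday, Thursday, Friday, Saturday — 4 of them qualify.
Total: 345 + 4 = 349.
Holidays: September 1, 1986 (Mon); November 25, 1986 (Tue); January 10, 1987 (Sat).
2 of the 3 holidays fall on weekdays; the rest are weekends and were already excluded.
Business days: 349 − 2 = 347.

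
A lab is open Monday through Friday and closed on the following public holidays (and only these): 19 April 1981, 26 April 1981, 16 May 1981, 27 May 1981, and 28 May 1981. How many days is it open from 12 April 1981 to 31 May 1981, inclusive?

12 April 1981 is a Sunday.
The range spans 50 days (inclusive of both endpoints).
50 = 7 × 7 + 1, so there are 7 full weeks plus 1 extra day.
Each full week contributes 5 weekdays (Mon–Fri): 7 × 5 = 35.
The 1 extra day is Sun — none qualify.
Total: 35 + 0 = 35.
Holidays: 19 April 1981 (Sun); 26 April 1981 (Sun); 16 May 1981 (Sat); 27 May 1981 (Wed); 28 May 1981 (Thu).
2 of the 5 holidays fall on weekdays; the rest are weekends and were already excluded.
Business days: 35 − 2 = 33.

33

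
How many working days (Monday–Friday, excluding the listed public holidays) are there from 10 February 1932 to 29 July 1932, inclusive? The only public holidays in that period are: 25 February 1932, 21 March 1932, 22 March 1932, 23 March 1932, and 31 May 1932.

118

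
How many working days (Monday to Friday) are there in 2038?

261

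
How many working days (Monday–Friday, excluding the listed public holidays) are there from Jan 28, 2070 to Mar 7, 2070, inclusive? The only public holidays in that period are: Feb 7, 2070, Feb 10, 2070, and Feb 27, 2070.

Jan 28, 2070 is a Tuesday.
That's 39 days from start to end, counting both.
39 = 7 × 5 + 4, so there are 5 full weeks plus 4 extra days.
Each full week contributes 5 weekdays (Mon–Fri): 5 × 5 = 25.
The 4 extra days are Tuesday, Wednesday, Thursday, Friday — 4 of them qualify.
Total: 25 + 4 = 29.
Holidays: Feb 7, 2070 (Fri); Feb 10, 2070 (Mon); Feb 27, 2070 (Thu).
All 3 holidays fall on weekdays, so subtract 3.
Business days: 29 − 3 = 26.

26 working days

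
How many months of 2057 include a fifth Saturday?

A month has five Saturdays exactly when Saturday falls within its first (length − 28) days.
Jan: 31 days, starts Mon → 5 of Mon, Tue, Wed
Feb: 28 days, starts Thu → 5 of (none)
Mar: 31 days, starts Thu → 5 of Thu, Fri, Sat ✓
Apr: 30 days, starts Sun → 5 of Sun, Mon
May: 31 days, starts Tue → 5 of Tue, Wed, Thu
Jun: 30 days, starts Fri → 5 of Fri, Sat ✓
Jul: 31 days, starts Sun → 5 of Sun, Mon, Tue
Aug: 31 days, starts Wed → 5 of Wed, Thu, Fri
Sep: 30 days, starts Sat → 5 of Sat, Sun ✓
Oct: 31 days, starts Mon → 5 of Mon, Tue, Wed
Nov: 30 days, starts Thu → 5 of Thu, Fri
Dec: 31 days, starts Sat → 5 of Sat, Sun, Mon ✓
Months with five Saturdays: Mar, Jun, Sep, Dec.

4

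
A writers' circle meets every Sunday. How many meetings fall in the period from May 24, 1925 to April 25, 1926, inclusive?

49 Sundays

May 24, 1925 is a Sunday.
That's 337 days from start to end, counting both.
337 = 7 × 48 + 1, so there are 48 full weeks plus 1 extra day.
Each full week contributes one Sunday: 48 so far.
The 1 extra day is Sunday — 1 of them qualifies.
Total: 48 + 1 = 49.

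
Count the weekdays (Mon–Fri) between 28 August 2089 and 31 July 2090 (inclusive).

241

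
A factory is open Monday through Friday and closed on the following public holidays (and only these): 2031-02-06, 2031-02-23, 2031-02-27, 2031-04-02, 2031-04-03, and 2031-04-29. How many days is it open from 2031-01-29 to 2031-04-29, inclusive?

2031-01-29 is a Wednesday.
From 2031-01-29 to 2031-04-29 is 91 days inclusive.
91 = 7 × 13, so the span is exactly 13 full weeks.
Each full week contributes 5 weekdays (Mon–Fri): 13 × 5 = 65.
Holidays: 2031-02-06 (Thu); 2031-02-23 (Sun); 2031-02-27 (Thu); 2031-04-02 (Wed); 2031-04-03 (Thu); 2031-04-29 (Tue).
5 of the 6 holidays fall on weekdays; the rest are weekends and were already excluded.
Business days: 65 − 5 = 60.

60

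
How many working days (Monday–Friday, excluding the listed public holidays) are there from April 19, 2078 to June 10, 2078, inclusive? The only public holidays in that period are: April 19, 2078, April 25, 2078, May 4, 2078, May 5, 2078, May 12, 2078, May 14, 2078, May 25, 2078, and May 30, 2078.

April 19, 2078 is a Tuesday.
That's 53 days from start to end, counting both.
53 = 7 × 7 + 4, so there are 7 full weeks plus 4 extra days.
Each full week contributes 5 weekdays (Mon–Fri): 7 × 5 = 35.
The 4 extra days are Tuesday, Wednesday, Thursday, Friday — 4 of them qualify.
Total: 35 + 4 = 39.
Holidays: April 19, 2078 (Tue); April 25, 2078 (Mon); May 4, 2078 (Wed); May 5, 2078 (Thu); May 12, 2078 (Thu); May 14, 2078 (Sat); May 25, 2078 (Wed); May 30, 2078 (Mon).
7 of the 8 holidays fall on weekdays; the rest are weekends and were already excluded.
Business days: 39 − 7 = 32.

32 working days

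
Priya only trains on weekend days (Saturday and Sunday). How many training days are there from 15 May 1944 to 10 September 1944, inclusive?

34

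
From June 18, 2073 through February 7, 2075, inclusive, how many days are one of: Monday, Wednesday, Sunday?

258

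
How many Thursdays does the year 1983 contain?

52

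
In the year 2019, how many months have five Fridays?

A month has five Fridays exactly when Friday falls within its first (length − 28) days.
Jan: 31 days, starts Tue → 5 of Tue, Wed, Thu
Feb: 28 days, starts Fri → 5 of (none)
Mar: 31 days, starts Fri → 5 of Fri, Sat, Sun ✓
Apr: 30 days, starts Mon → 5 of Mon, Tue
May: 31 days, starts Wed → 5 of Wed, Thu, Fri ✓
Jun: 30 days, starts Sat → 5 of Sat, Sun
Jul: 31 days, starts Mon → 5 of Mon, Tue, Wed
Aug: 31 days, starts Thu → 5 of Thu, Fri, Sat ✓
Sep: 30 days, starts Sun → 5 of Sun, Mon
Oct: 31 days, starts Tue → 5 of Tue, Wed, Thu
Nov: 30 days, starts Fri → 5 of Fri, Sat ✓
Dec: 31 days, starts Sun → 5 of Sun, Mon, Tue
Months with five Fridays: Mar, May, Aug, Nov.

4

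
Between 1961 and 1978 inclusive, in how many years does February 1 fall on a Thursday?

Day of week of February 1 in each year:
1961: Wed, 1962: Thu ✓, 1963: Fri, 1964: Sat, 1965: Mon, 1966: Tue, 1967: Wed, 1968: Thu ✓, 1969: Sat, 1970: Sun, 1971: Mon, 1972: Tue, 1973: Thu ✓, 1974: Fri, 1975: Sat, 1976: Sun, 1977: Tue, 1978: Wed
Thursdays: 1962, 1968, 1973.

3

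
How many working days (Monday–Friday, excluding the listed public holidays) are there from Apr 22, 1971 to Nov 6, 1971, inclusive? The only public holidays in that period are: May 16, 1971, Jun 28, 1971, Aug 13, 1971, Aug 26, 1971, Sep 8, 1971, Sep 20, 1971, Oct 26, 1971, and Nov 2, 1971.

135 working days

Apr 22, 1971 is a Thursday.
The range spans 199 days (inclusive of both endpoints).
199 = 7 × 28 + 3, so there are 28 full weeks plus 3 extra days.
Each full week contributes 5 weekdays (Mon–Fri): 28 × 5 = 140.
The 3 extra days are Thursday, Friday, Saturday — 2 of them qualify.
Total: 140 + 2 = 142.
Holidays: May 16, 1971 (Sun); Jun 28, 1971 (Mon); Aug 13, 1971 (Fri); Aug 26, 1971 (Thu); Sep 8, 1971 (Wed); Sep 20, 1971 (Mon); Oct 26, 1971 (Tue); Nov 2, 1971 (Tue).
7 of the 8 holidays fall on weekdays; the rest are weekends and were already excluded.
Business days: 142 − 7 = 135.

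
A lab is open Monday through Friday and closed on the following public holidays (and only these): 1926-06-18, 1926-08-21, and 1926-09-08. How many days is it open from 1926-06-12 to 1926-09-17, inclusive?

1926-06-12 is a Saturday.
The range spans 98 days (inclusive of both endpoints).
98 = 7 × 14, so the span is exactly 14 full weeks.
Each full week contributes 5 weekdays (Mon–Fri): 14 × 5 = 70.
Holidays: 1926-06-18 (Fri); 1926-08-21 (Sat); 1926-09-08 (Wed).
2 of the 3 holidays fall on weekdays; the rest are weekends and were already excluded.
Business days: 70 − 2 = 68.

68 working days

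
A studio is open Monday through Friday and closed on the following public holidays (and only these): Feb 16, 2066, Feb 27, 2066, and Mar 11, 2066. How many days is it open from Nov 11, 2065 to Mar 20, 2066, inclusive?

91 working days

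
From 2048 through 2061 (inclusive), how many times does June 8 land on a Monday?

2

Day of week of June 8 in each year:
2048: Mon ✓, 2049: Tue, 2050: Wed, 2051: Thu, 2052: Sat, 2053: Sun, 2054: Mon ✓, 2055: Tue, 2056: Thu, 2057: Fri, 2058: Sat, 2059: Sun, 2060: Tue, 2061: Wed
Mondays: 2048, 2054.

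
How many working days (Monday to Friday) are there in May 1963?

May 1, 1963 is a Wednesday.
From May 1, 1963 to May 31, 1963 is 31 days inclusive.
31 = 7 × 4 + 3, so there are 4 full weeks plus 3 extra days.
Each full week contributes 5 weekdays (Mon–Fri): 4 × 5 = 20.
The 3 extra days are Wednesday, Thursday, Friday — 3 of them qualify.
Total: 20 + 3 = 23.

23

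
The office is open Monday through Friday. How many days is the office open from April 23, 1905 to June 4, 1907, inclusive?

552 weekdays

April 23, 1905 is a Sunday.
That's 773 days from start to end, counting both.
773 = 7 × 110 + 3, so there are 110 full weeks plus 3 extra days.
Each full week contributes 5 weekdays (Mon–Fri): 110 × 5 = 550.
The 3 extra days are Sunday, Monday, Tuesday — 2 of them qualify.
Total: 550 + 2 = 552.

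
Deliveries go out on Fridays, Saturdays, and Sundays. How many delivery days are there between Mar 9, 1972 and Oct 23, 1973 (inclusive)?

Mar 9, 1972 is a Thursday.
That's 594 days from start to end, counting both.
594 = 7 × 84 + 6, so there are 84 full weeks plus 6 extra days.
Each full week contributes 3 days from the set (Fri, Sat, Sun): 84 × 3 = 252.
The 6 extra days are Thursday, Friday, Saturday, Sunday, Monday, Tuesday — 3 of them qualify.
Total: 252 + 3 = 255.

255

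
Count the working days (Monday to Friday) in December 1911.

1911-12-01 is a Friday.
That's 31 days from start to end, counting both.
31 = 7 × 4 + 3, so there are 4 full weeks plus 3 extra days.
Each full week contributes 5 weekdays (Mon–Fri): 4 × 5 = 20.
The 3 extra days are Fri, Sat, Sun — 1 of them qualifies.
Total: 20 + 1 = 21.

21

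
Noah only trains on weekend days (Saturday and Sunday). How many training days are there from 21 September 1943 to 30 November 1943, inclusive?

20

21 September 1943 is a Tuesday.
The range spans 71 days (inclusive of both endpoints).
71 = 7 × 10 + 1, so there are 10 full weeks plus 1 extra day.
Each full week contributes 2 weekend days (Sat, Sun): 10 × 2 = 20.
The 1 extra day is Tue — none qualify.
Total: 20 + 0 = 20.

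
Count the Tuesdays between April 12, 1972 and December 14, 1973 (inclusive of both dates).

April 12, 1972 is a Wednesday.
From April 12, 1972 to December 14, 1973 is 612 days inclusive.
612 = 7 × 87 + 3, so there are 87 full weeks plus 3 extra days.
Each full week contributes one Tuesday: 87 so far.
The 3 extra days are Wed, Thu, Fri — none qualify.
Total: 87 + 0 = 87.

87 Tuesdays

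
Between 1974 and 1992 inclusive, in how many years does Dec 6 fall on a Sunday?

3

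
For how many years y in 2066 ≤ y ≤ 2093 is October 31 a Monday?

4

Day of week of October 31 in each year:
2066: Sun, 2067: Mon ✓, 2068: Wed, 2069: Thu, 2070: Fri, 2071: Sat, 2072: Mon ✓, 2073: Tue, 2074: Wed, 2075: Thu, 2076: Sat, 2077: Sun, 2078: Mon ✓, 2079: Tue, 2080: Thu, 2081: Fri, 2082: Sat, 2083: Sun, 2084: Tue, 2085: Wed, 2086: Thu, 2087: Fri, 2088: Sun, 2089: Mon ✓, 2090: Tue, 2091: Wed, 2092: Fri, 2093: Sat
Mondays: 2067, 2072, 2078, 2089.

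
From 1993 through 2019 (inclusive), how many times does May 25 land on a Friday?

4

Day of week of May 25 in each year:
1993: Tue, 1994: Wed, 1995: Thu, 1996: Sat, 1997: Sun, 1998: Mon, 1999: Tue, 2000: Thu, 2001: Fri ✓, 2002: Sat, 2003: Sun, 2004: Tue, 2005: Wed, 2006: Thu, 2007: Fri ✓, 2008: Sun, 2009: Mon, 2010: Tue, 2011: Wed, 2012: Fri ✓, 2013: Sat, 2014: Sun, 2015: Mon, 2016: Wed, 2017: Thu, 2018: Fri ✓, 2019: Sat
Fridays: 2001, 2007, 2012, 2018.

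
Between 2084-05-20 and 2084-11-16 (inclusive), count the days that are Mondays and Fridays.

2084-05-20 is a Saturday.
From 2084-05-20 to 2084-11-16 is 181 days inclusive.
181 = 7 × 25 + 6, so there are 25 full weeks plus 6 extra days.
Each full week contributes 2 days from the set (Mon, Fri): 25 × 2 = 50.
The 6 extra days are Sat, Sun, Mon, Tue, Wed, Thu — 1 of them qualifies.
Total: 50 + 1 = 51.

51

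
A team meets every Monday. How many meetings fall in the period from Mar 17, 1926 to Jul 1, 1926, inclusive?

Mar 17, 1926 is a Wednesday.
That's 107 days from start to end, counting both.
107 = 7 × 15 + 2, so there are 15 full weeks plus 2 extra days.
Each full week contributes one Monday: 15 so far.
The 2 extra days are Wed, Thu — none qualify.
Total: 15 + 0 = 15.

15 Mondays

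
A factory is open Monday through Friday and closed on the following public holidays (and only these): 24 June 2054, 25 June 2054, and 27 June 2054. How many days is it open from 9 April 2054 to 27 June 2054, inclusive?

9 April 2054 is a Thursday.
From 9 April 2054 to 27 June 2054 is 80 days inclusive.
80 = 7 × 11 + 3, so there are 11 full weeks plus 3 extra days.
Each full week contributes 5 weekdays (Mon–Fri): 11 × 5 = 55.
The 3 extra days are Thursday, Friday, Saturday — 2 of them qualify.
Total: 55 + 2 = 57.
Holidays: 24 June 2054 (Wed); 25 June 2054 (Thu); 27 June 2054 (Sat).
2 of the 3 holidays fall on weekdays; the rest are weekends and were already excluded.
Business days: 57 − 2 = 55.

55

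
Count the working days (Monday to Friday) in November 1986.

20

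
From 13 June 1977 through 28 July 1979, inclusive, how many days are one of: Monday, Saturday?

13 June 1977 is a Monday.
The range spans 776 days (inclusive of both endpoints).
776 = 7 × 110 + 6, so there are 110 full weeks plus 6 extra days.
Each full week contributes 2 days from the set (Mon, Sat): 110 × 2 = 220.
The 6 extra days are Mon, Tue, Wed, Thu, Fri, Sat — 2 of them qualify.
Total: 220 + 2 = 222.

222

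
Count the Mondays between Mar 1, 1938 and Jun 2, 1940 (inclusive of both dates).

117

Mar 1, 1938 is a Tuesday.
That's 825 days from start to end, counting both.
825 = 7 × 117 + 6, so there are 117 full weeks plus 6 extra days.
Each full week contributes one Monday: 117 so far.
The 6 extra days are Tue, Wed, Thu, Fri, Sat, Sun — none qualify.
Total: 117 + 0 = 117.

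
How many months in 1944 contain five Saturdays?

A month has five Saturdays exactly when Saturday falls within its first (length − 28) days.
Jan: 31 days, starts Sat → 5 of Sat, Sun, Mon ✓
Feb: 29 days, starts Tue → 5 of Tue
Mar: 31 days, starts Wed → 5 of Wed, Thu, Fri
Apr: 30 days, starts Sat → 5 of Sat, Sun ✓
May: 31 days, starts Mon → 5 of Mon, Tue, Wed
Jun: 30 days, starts Thu → 5 of Thu, Fri
Jul: 31 days, starts Sat → 5 of Sat, Sun, Mon ✓
Aug: 31 days, starts Tue → 5 of Tue, Wed, Thu
Sep: 30 days, starts Fri → 5 of Fri, Sat ✓
Oct: 31 days, starts Sun → 5 of Sun, Mon, Tue
Nov: 30 days, starts Wed → 5 of Wed, Thu
Dec: 31 days, starts Fri → 5 of Fri, Sat, Sun ✓
Months with five Saturdays: Jan, Apr, Jul, Sep, Dec.

5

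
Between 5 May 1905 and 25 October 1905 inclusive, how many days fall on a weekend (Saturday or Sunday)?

50

5 May 1905 is a Friday.
From 5 May 1905 to 25 October 1905 is 174 days inclusive.
174 = 7 × 24 + 6, so there are 24 full weeks plus 6 extra days.
Each full week contributes 2 weekend days (Sat, Sun): 24 × 2 = 48.
The 6 extra days are Friday, Saturday, Sunday, Monday, Tuesday, Wednesday — 2 of them qualify.
Total: 48 + 2 = 50.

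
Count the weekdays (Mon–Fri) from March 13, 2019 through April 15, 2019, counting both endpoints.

24 weekdays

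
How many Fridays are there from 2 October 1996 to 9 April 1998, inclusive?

2 October 1996 is a Wednesday.
From 2 October 1996 to 9 April 1998 is 555 days inclusive.
555 = 7 × 79 + 2, so there are 79 full weeks plus 2 extra days.
Each full week contributes one Friday: 79 so far.
The 2 extra days are Wed, Thu — none qualify.
Total: 79 + 0 = 79.

79 Fridays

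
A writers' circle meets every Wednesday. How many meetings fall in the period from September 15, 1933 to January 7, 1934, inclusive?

16

September 15, 1933 is a Friday.
That's 115 days from start to end, counting both.
115 = 7 × 16 + 3, so there are 16 full weeks plus 3 extra days.
Each full week contributes one Wednesday: 16 so far.
The 3 extra days are Fri, Sat, Sun — none qualify.
Total: 16 + 0 = 16.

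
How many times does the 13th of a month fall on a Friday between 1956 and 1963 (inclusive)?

16

Friday-the-13ths by year:
1956: Jan, Apr, Jul
1957: Sep, Dec
1958: Jun
1959: Feb, Mar, Nov
1960: May
1961: Jan, Oct
1962: Apr, Jul
1963: Sep, Dec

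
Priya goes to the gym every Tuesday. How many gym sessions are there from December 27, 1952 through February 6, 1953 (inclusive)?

December 27, 1952 is a Saturday.
That's 42 days from start to end, counting both.
42 = 7 × 6, so the span is exactly 6 full weeks.
Each full week contributes one Tuesday: 6 so far.
Total: 6.

6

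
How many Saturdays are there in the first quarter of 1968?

1968-01-01 is a Monday.
That's 91 days from start to end, counting both.
91 = 7 × 13, so the span is exactly 13 full weeks.
Each full week contributes one Saturday: 13 so far.
Total: 13.

13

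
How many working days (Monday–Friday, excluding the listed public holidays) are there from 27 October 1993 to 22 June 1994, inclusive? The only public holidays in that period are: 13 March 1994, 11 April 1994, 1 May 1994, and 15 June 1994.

27 October 1993 is a Wednesday.
That's 239 days from start to end, counting both.
239 = 7 × 34 + 1, so there are 34 full weeks plus 1 extra day.
Each full week contributes 5 weekdays (Mon–Fri): 34 × 5 = 170.
The 1 extra day is Wednesday — 1 of them qualifies.
Total: 170 + 1 = 171.
Holidays: 13 March 1994 (Sun); 11 April 1994 (Mon); 1 May 1994 (Sun); 15 June 1994 (Wed).
2 of the 4 holidays fall on weekdays; the rest are weekends and were already excluded.
Business days: 171 − 2 = 169.

169 working days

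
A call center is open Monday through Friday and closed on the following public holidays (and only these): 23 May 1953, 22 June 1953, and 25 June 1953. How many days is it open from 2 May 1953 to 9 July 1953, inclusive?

2 May 1953 is a Saturday.
From 2 May 1953 to 9 July 1953 is 69 days inclusive.
69 = 7 × 9 + 6, so there are 9 full weeks plus 6 extra days.
Each full week contributes 5 weekdays (Mon–Fri): 9 × 5 = 45.
The 6 extra days are Sat, Sun, Mon, Tue, Wed, Thu — 4 of them qualify.
Total: 45 + 4 = 49.
Holidays: 23 May 1953 (Sat); 22 June 1953 (Mon); 25 June 1953 (Thu).
2 of the 3 holidays fall on weekdays; the rest are weekends and were already excluded.
Business days: 49 − 2 = 47.

47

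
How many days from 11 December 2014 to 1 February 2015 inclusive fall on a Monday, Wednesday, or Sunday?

22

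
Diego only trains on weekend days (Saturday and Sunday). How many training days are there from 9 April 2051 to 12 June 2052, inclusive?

123

9 April 2051 is a Sunday.
From 9 April 2051 to 12 June 2052 is 431 days inclusive.
431 = 7 × 61 + 4, so there are 61 full weeks plus 4 extra days.
Each full week contributes 2 weekend days (Sat, Sun): 61 × 2 = 122.
The 4 extra days are Sunday, Monday, Tuesday, Wednesday — 1 of them qualifies.
Total: 122 + 1 = 123.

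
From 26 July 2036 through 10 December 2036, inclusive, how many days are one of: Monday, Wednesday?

40

26 July 2036 is a Saturday.
That's 138 days from start to end, counting both.
138 = 7 × 19 + 5, so there are 19 full weeks plus 5 extra days.
Each full week contributes 2 days from the set (Mon, Wed): 19 × 2 = 38.
The 5 extra days are Sat, Sun, Mon, Tue, Wed — 2 of them qualify.
Total: 38 + 2 = 40.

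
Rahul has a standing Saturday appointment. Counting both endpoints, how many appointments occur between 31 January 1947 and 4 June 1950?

31 January 1947 is a Friday.
That's 1221 days from start to end, counting both.
1221 = 7 × 174 + 3, so there are 174 full weeks plus 3 extra days.
Each full week contributes one Saturday: 174 so far.
The 3 extra days are Friday, Saturday, Sunday — 1 of them qualifies.
Total: 174 + 1 = 175.

175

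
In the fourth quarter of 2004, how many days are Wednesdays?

13

Oct 1, 2004 is a Friday.
That's 92 days from start to end, counting both.
92 = 7 × 13 + 1, so there are 13 full weeks plus 1 extra day.
Each full week contributes one Wednesday: 13 so far.
The 1 extra day is Friday — none qualify.
Total: 13 + 0 = 13.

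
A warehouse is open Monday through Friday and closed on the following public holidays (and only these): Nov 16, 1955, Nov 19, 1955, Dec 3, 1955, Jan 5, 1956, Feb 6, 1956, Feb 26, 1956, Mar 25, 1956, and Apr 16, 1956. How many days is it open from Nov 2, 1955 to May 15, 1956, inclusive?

Nov 2, 1955 is a Wednesday.
From Nov 2, 1955 to May 15, 1956 is 196 days inclusive.
196 = 7 × 28, so the span is exactly 28 full weeks.
Each full week contributes 5 weekdays (Mon–Fri): 28 × 5 = 140.
Holidays: Nov 16, 1955 (Wed); Nov 19, 1955 (Sat); Dec 3, 1955 (Sat); Jan 5, 1956 (Thu); Feb 6, 1956 (Mon); Feb 26, 1956 (Sun); Mar 25, 1956 (Sun); Apr 16, 1956 (Mon).
4 of the 8 holidays fall on weekdays; the rest are weekends and were already excluded.
Business days: 140 − 4 = 136.

136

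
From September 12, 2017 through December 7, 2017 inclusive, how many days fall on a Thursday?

13 Thursdays

September 12, 2017 is a Tuesday.
From September 12, 2017 to December 7, 2017 is 87 days inclusive.
87 = 7 × 12 + 3, so there are 12 full weeks plus 3 extra days.
Each full week contributes one Thursday: 12 so far.
The 3 extra days are Tuesday, Wednesday, Thursday — 1 of them qualifies.
Total: 12 + 1 = 13.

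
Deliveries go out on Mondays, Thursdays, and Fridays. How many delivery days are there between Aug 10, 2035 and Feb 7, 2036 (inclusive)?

Aug 10, 2035 is a Friday.
From Aug 10, 2035 to Feb 7, 2036 is 182 days inclusive.
182 = 7 × 26, so the span is exactly 26 full weeks.
Each full week contributes 3 days from the set (Mon, Thu, Fri): 26 × 3 = 78.

78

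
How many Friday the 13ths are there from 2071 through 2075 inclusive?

10

Friday-the-13ths by year:
2071: Feb, Mar, Nov
2072: May
2073: Jan, Oct
2074: Apr, Jul
2075: Sep, Dec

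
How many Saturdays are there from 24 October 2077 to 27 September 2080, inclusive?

152

24 October 2077 is a Sunday.
That's 1070 days from start to end, counting both.
1070 = 7 × 152 + 6, so there are 152 full weeks plus 6 extra days.
Each full week contributes one Saturday: 152 so far.
The 6 extra days are Sun, Mon, Tue, Wed, Thu, Fri — none qualify.
Total: 152 + 0 = 152.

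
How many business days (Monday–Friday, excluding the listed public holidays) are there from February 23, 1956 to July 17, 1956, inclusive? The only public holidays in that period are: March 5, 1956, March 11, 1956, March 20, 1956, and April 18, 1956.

101

February 23, 1956 is a Thursday.
That's 146 days from start to end, counting both.
146 = 7 × 20 + 6, so there are 20 full weeks plus 6 extra days.
Each full week contributes 5 weekdays (Mon–Fri): 20 × 5 = 100.
The 6 extra days are Thu, Fri, Sat, Sun, Mon, Tue — 4 of them qualify.
Total: 100 + 4 = 104.
Holidays: March 5, 1956 (Mon); March 11, 1956 (Sun); March 20, 1956 (Tue); April 18, 1956 (Wed).
3 of the 4 holidays fall on weekdays; the rest are weekends and were already excluded.
Business days: 104 − 3 = 101.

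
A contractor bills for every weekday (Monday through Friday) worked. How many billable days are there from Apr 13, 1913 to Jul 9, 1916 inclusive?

Apr 13, 1913 is a Sunday.
From Apr 13, 1913 to Jul 9, 1916 is 1184 days inclusive.
1184 = 7 × 169 + 1, so there are 169 full weeks plus 1 extra day.
Each full week contributes 5 weekdays (Mon–Fri): 169 × 5 = 845.
The 1 extra day is Sunday — none qualify.
Total: 845 + 0 = 845.

845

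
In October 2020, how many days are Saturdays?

Oct 1, 2020 is a Thursday.
That's 31 days from start to end, counting both.
31 = 7 × 4 + 3, so there are 4 full weeks plus 3 extra days.
Each full week contributes one Saturday: 4 so far.
The 3 extra days are Thursday, Friday, Saturday — 1 of them qualifies.
Total: 4 + 1 = 5.

5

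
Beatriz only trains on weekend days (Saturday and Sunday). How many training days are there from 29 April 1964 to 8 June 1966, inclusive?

220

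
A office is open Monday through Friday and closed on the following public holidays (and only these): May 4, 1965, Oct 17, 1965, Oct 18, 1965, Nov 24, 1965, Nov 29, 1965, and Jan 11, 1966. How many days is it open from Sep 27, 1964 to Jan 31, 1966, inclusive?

Sep 27, 1964 is a Sunday.
That's 492 days from start to end, counting both.
492 = 7 × 70 + 2, so there are 70 full weeks plus 2 extra days.
Each full week contributes 5 weekdays (Mon–Fri): 70 × 5 = 350.
The 2 extra days are Sunday, Monday — 1 of them qualifies.
Total: 350 + 1 = 351.
Holidays: May 4, 1965 (Tue); Oct 17, 1965 (Sun); Oct 18, 1965 (Mon); Nov 24, 1965 (Wed); Nov 29, 1965 (Mon); Jan 11, 1966 (Tue).
5 of the 6 holidays fall on weekdays; the rest are weekends and were already excluded.
Business days: 351 − 5 = 346.

346 working days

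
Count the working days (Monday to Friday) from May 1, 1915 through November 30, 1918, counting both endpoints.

May 1, 1915 is a Saturday.
The range spans 1310 days (inclusive of both endpoints).
1310 = 7 × 187 + 1, so there are 187 full weeks plus 1 extra day.
Each full week contributes 5 weekdays (Mon–Fri): 187 × 5 = 935.
The 1 extra day is Sat — none qualify.
Total: 935 + 0 = 935.

935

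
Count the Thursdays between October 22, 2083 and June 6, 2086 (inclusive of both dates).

October 22, 2083 is a Friday.
That's 959 days from start to end, counting both.
959 = 7 × 137, so the span is exactly 137 full weeks.
Each full week contributes one Thursday: 137 so far.
Total: 137.

137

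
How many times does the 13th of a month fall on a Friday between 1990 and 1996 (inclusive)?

Friday-the-13ths by year:
1990: Apr, Jul
1991: Sep, Dec
1992: Mar, Nov
1993: Aug
1994: May
1995: Jan, Oct
1996: Sep, Dec

12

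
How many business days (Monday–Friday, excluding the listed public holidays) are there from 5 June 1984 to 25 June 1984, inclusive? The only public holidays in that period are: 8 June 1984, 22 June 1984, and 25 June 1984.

12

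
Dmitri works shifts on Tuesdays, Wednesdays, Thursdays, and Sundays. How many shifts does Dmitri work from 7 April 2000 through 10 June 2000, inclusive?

7 April 2000 is a Friday.
That's 65 days from start to end, counting both.
65 = 7 × 9 + 2, so there are 9 full weeks plus 2 extra days.
Each full week contributes 4 days from the set (Tue, Wed, Thu, Sun): 9 × 4 = 36.
The 2 extra days are Friday, Saturday — none qualify.
Total: 36 + 0 = 36.

36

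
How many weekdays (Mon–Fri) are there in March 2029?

March 1, 2029 is a Thursday.
That's 31 days from start to end, counting both.
31 = 7 × 4 + 3, so there are 4 full weeks plus 3 extra days.
Each full week contributes 5 weekdays (Mon–Fri): 4 × 5 = 20.
The 3 extra days are Thursday, Friday, Saturday — 2 of them qualify.
Total: 20 + 2 = 22.

22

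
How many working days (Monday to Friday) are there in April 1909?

April 1, 1909 is a Thursday.
That's 30 days from start to end, counting both.
30 = 7 × 4 + 2, so there are 4 full weeks plus 2 extra days.
Each full week contributes 5 weekdays (Mon–Fri): 4 × 5 = 20.
The 2 extra days are Thu, Fri — 2 of them qualify.
Total: 20 + 2 = 22.

22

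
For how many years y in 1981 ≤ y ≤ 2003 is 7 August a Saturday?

Day of week of August 7 in each year:
1981: Fri, 1982: Sat ✓, 1983: Sun, 1984: Tue, 1985: Wed, 1986: Thu, 1987: Fri, 1988: Sun, 1989: Mon, 1990: Tue, 1991: Wed, 1992: Fri, 1993: Sat ✓, 1994: Sun, 1995: Mon, 1996: Wed, 1997: Thu, 1998: Fri, 1999: Sat ✓, 2000: Mon, 2001: Tue, 2002: Wed, 2003: Thu
Saturdays: 1982, 1993, 1999.

3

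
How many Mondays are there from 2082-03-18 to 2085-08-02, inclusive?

176

2082-03-18 is a Wednesday.
That's 1234 days from start to end, counting both.
1234 = 7 × 176 + 2, so there are 176 full weeks plus 2 extra days.
Each full week contributes one Monday: 176 so far.
The 2 extra days are Wednesday, Thursday — none qualify.
Total: 176 + 0 = 176.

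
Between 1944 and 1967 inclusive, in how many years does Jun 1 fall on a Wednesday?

4

Day of week of June 1 in each year:
1944: Thu, 1945: Fri, 1946: Sat, 1947: Sun, 1948: Tue, 1949: Wed ✓, 1950: Thu, 1951: Fri, 1952: Sun, 1953: Mon, 1954: Tue, 1955: Wed ✓, 1956: Fri, 1957: Sat, 1958: Sun, 1959: Mon, 1960: Wed ✓, 1961: Thu, 1962: Fri, 1963: Sat, 1964: Mon, 1965: Tue, 1966: Wed ✓, 1967: Thu
Wednesdays: 1949, 1955, 1960, 1966.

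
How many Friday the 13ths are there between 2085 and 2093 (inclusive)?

16

Friday-the-13ths by year:
2085: Apr, Jul
2086: Sep, Dec
2087: Jun
2088: Feb, Aug
2089: May
2090: Jan, Oct
2091: Apr, Jul
2092: Jun
2093: Feb, Mar, Nov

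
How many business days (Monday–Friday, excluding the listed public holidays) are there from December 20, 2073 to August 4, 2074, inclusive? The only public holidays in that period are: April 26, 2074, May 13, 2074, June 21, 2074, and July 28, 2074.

December 20, 2073 is a Wednesday.
That's 228 days from start to end, counting both.
228 = 7 × 32 + 4, so there are 32 full weeks plus 4 extra days.
Each full week contributes 5 weekdays (Mon–Fri): 32 × 5 = 160.
The 4 extra days are Wed, Thu, Fri, Sat — 3 of them qualify.
Total: 160 + 3 = 163.
Holidays: April 26, 2074 (Thu); May 13, 2074 (Sun); June 21, 2074 (Thu); July 28, 2074 (Sat).
2 of the 4 holidays fall on weekdays; the rest are weekends and were already excluded.
Business days: 163 − 2 = 161.

161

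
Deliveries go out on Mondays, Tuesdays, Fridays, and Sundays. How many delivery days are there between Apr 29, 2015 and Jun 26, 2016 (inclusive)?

Apr 29, 2015 is a Wednesday.
That's 425 days from start to end, counting both.
425 = 7 × 60 + 5, so there are 60 full weeks plus 5 extra days.
Each full week contributes 4 days from the set (Mon, Tue, Fri, Sun): 60 × 4 = 240.
The 5 extra days are Wednesday, Thursday, Friday, Saturday, Sunday — 2 of them qualify.
Total: 240 + 2 = 242.

242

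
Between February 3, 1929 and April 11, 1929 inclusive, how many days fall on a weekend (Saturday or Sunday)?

19

February 3, 1929 is a Sunday.
The range spans 68 days (inclusive of both endpoints).
68 = 7 × 9 + 5, so there are 9 full weeks plus 5 extra days.
Each full week contributes 2 weekend days (Sat, Sun): 9 × 2 = 18.
The 5 extra days are Sun, Mon, Tue, Wed, Thu — 1 of them qualifies.
Total: 18 + 1 = 19.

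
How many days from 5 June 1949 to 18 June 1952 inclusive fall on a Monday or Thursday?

5 June 1949 is a Sunday.
From 5 June 1949 to 18 June 1952 is 1110 days inclusive.
1110 = 7 × 158 + 4, so there are 158 full weeks plus 4 extra days.
Each full week contributes 2 days from the set (Mon, Thu): 158 × 2 = 316.
The 4 extra days are Sunday, Monday, Tuesday, Wednesday — 1 of them qualifies.
Total: 316 + 1 = 317.

317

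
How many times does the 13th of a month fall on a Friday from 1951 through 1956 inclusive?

Friday-the-13ths by year:
1951: Apr, Jul
1952: Jun
1953: Feb, Mar, Nov
1954: Aug
1955: May
1956: Jan, Apr, Jul

11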